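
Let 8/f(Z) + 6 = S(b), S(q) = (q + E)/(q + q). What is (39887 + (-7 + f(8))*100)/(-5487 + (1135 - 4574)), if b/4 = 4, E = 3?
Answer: -6753751/1544198 ≈ -4.3736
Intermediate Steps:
b = 16 (b = 4*4 = 16)
S(q) = (3 + q)/(2*q) (S(q) = (q + 3)/(q + q) = (3 + q)/((2*q)) = (3 + q)*(1/(2*q)) = (3 + q)/(2*q))
f(Z) = -256/173 (f(Z) = 8/(-6 + (½)*(3 + 16)/16) = 8/(-6 + (½)*(1/16)*19) = 8/(-6 + 19/32) = 8/(-173/32) = 8*(-32/173) = -256/173)
(39887 + (-7 + f(8))*100)/(-5487 + (1135 - 4574)) = (39887 + (-7 - 256/173)*100)/(-5487 + (1135 - 4574)) = (39887 - 1467/173*100)/(-5487 - 3439) = (39887 - 146700/173)/(-8926) = (6753751/173)*(-1/8926) = -6753751/1544198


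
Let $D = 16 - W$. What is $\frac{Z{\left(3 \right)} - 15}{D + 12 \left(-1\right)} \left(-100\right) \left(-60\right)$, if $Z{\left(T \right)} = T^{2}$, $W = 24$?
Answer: $1800$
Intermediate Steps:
$D = -8$ ($D = 16 - 24 = -8$)
$\frac{Z{\left(3 \right)} - 15}{D + 12 \left(-1\right)} \left(-100\right) \left(-60\right) = \frac{3^{2} - 15}{-8 + 12 \left(-1\right)} \left(-100\right) \left(-60\right) = \frac{9 - 15}{-8 - 12} \left(-100\right) \left(-60\right) = - \frac{6}{-20} \left(-100\right) \left(-60\right) = \left(-6\right) \left(- \frac{1}{20}\right) \left(-100\right) \left(-60\right) = \frac{3}{10} \left(-100\right) \left(-60\right) = \left(-30\right) \left(-60\right) = 1800$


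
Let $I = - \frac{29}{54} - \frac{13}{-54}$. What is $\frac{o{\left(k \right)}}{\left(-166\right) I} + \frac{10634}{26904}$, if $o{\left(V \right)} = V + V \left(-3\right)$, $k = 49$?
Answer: $- \frac{3566627}{2233032} \approx -1.5972$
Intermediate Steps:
$I = - \frac{8}{27}$ ($I = \left(-29\right) \frac{1}{54} - - \frac{13}{54} = - \frac{29}{54} + \frac{13}{54} = - \frac{8}{27} \approx -0.2963$)
$o{\left(V \right)} = - 2 V$ ($o{\left(V \right)} = V - 3 V = - 2 V$)
$\frac{o{\left(k \right)}}{\left(-166\right) I} + \frac{10634}{26904} = \frac{\left(-2\right) 49}{\left(-166\right) \left(- \frac{8}{27}\right)} + \frac{10634}{26904} = - \frac{98}{\frac{1328}{27}} + 10634 \cdot \frac{1}{26904} = \left(-98\right) \frac{27}{1328} + \frac{5317}{13452} = - \frac{1323}{664} + \frac{5317}{13452} = - \frac{3566627}{2233032}$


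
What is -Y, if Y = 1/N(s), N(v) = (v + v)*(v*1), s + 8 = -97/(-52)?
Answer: -1352/101761 ≈ -0.013286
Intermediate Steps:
s = -319/52 (s = -8 - 97/(-52) = -8 - 97*(-1/52) = -8 + 97/52 = -319/52 ≈ -6.1346)
N(v) = 2*v² (N(v) = (2*v)*v = 2*v²)
Y = 1352/101761 (Y = 1/(2*(-319/52)²) = 1/(2*(101761/2704)) = 1/(101761/1352) = 1352/101761 ≈ 0.013286)
-Y = -1*1352/101761 = -1352/101761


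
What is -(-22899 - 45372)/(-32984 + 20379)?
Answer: -68271/12605 ≈ -5.4162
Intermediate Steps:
-(-22899 - 45372)/(-32984 + 20379) = -(-68271)/(-12605) = -(-68271)*(-1)/12605 = -1*68271/12605 = -68271/12605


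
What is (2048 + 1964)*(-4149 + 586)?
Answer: -14294756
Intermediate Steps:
(2048 + 1964)*(-4149 + 586) = 4012*(-3563) = -14294756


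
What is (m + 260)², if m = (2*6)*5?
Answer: 102400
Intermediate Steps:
m = 60 (m = 12*5 = 60)
(m + 260)² = (60 + 260)² = 320² = 102400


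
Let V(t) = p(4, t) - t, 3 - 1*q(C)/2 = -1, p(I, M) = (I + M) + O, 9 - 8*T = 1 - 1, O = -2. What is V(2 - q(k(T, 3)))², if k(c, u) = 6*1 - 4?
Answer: 4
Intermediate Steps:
T = 9/8 (T = 9/8 - (1 - 1)/8 = 9/8 - ⅛*0 = 9/8 + 0 = 9/8 ≈ 1.1250)
k(c, u) = 2 (k(c, u) = 6 - 4 = 2)
p(I, M) = -2 + I + M (p(I, M) = (I + M) - 2 = -2 + I + M)
q(C) = 8 (q(C) = 6 - 2*(-1) = 6 + 2 = 8)
V(t) = 2 (V(t) = (-2 + 4 + t) - t = (2 + t) - t = 2)
V(2 - q(k(T, 3)))² = 2² = 4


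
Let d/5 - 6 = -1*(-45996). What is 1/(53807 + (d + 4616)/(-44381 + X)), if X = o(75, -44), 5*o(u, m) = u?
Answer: 3169/170497624 ≈ 1.8587e-5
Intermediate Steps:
o(u, m) = u/5
X = 15 (X = (⅕)*75 = 15)
d = 230010 (d = 30 + 5*(-1*(-45996)) = 30 + 5*45996 = 30 + 229980 = 230010)
1/(53807 + (d + 4616)/(-44381 + X)) = 1/(53807 + (230010 + 4616)/(-44381 + 15)) = 1/(53807 + 234626/(-44366)) = 1/(53807 + 234626*(-1/44366)) = 1/(53807 - 16759/3169) = 1/(170497624/3169) = 3169/170497624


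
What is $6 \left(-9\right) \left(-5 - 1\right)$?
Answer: $324$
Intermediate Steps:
$6 \left(-9\right) \left(-5 - 1\right) = - 54 \left(-5 - 1\right) = \left(-54\right) \left(-6\right) = 324$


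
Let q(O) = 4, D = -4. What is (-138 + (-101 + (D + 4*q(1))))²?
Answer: 51529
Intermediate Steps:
(-138 + (-101 + (D + 4*q(1))))² = (-138 + (-101 + (-4 + 4*4)))² = (-138 + (-101 + (-4 + 16)))² = (-138 + (-101 + 12))² = (-138 - 89)² = (-227)² = 51529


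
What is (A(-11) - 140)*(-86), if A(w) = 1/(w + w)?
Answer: 132483/11 ≈ 12044.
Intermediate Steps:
A(w) = 1/(2*w)
(A(-11) - 140)*(-86) = ((½)/(-11) - 140)*(-86) = ((½)*(-1/11) - 140)*(-86) = (-1/22 - 140)*(-86) = -3081/22*(-86) = 132483/11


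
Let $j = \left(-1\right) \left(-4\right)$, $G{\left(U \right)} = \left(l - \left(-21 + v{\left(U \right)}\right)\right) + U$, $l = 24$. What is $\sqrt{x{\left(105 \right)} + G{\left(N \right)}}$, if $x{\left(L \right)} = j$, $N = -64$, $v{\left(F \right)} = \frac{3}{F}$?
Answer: $\frac{i \sqrt{957}}{8} \approx 3.8669 i$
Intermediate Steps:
$G{\left(U \right)} = 45 + U - \frac{3}{U}$ ($G{\left(U \right)} = \left(24 + \left(21 - \frac{3}{U}\right)\right) + U = \left(45 - \frac{3}{U}\right) + U = 45 + U - \frac{3}{U}$)
$j = 4$
$x{\left(L \right)} = 4$
$\sqrt{x{\left(105 \right)} + G{\left(N \right)}} = \sqrt{4 - \left(19 - \frac{3}{64}\right)} = \sqrt{4 - \frac{1213}{64}} = \sqrt{- \frac{957}{64}} = \frac{i \sqrt{957}}{8}$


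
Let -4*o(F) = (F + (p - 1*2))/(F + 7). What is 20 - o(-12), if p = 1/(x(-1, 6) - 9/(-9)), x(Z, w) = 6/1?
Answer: 2897/140 ≈ 20.693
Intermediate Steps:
x(Z, w) = 6 (x(Z, w) = 6*1 = 6)
p = ⅐ (p = 1/(6 - 9/(-9)) = 1/(6 - 9*(-⅑)) = 1/(6 + 1) = 1/7 = ⅐ ≈ 0.14286)
o(F) = -(-13/7 + F)/(4*(7 + F)) (o(F) = -(F + (⅐ - 1*2))/(4*(F + 7)) = -(F + (⅐ - 2))/(4*(7 + F)) = -(F - 13/7)/(4*(7 + F)) = -(-13/7 + F)/(4*(7 + F)))
20 - o(-12) = 20 - (13 - 7*(-12))/(28*(7 - 12)) = 20 - (13 + 84)/(28*(-5)) = 20 - (-1)*97/(28*5) = 20 - 1*(-97/140) = 20 + 97/140 = 2897/140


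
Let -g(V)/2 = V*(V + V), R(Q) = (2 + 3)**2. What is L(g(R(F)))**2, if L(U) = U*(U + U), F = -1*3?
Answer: 156250000000000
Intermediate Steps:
F = -3
R(Q) = 25 (R(Q) = 5**2 = 25)
g(V) = -4*V**2 (g(V) = -2*V*(V + V) = -2*V*2*V = -4*V**2)
L(U) = 2*U**2 (L(U) = U*(2*U) = 2*U**2)
L(g(R(F)))**2 = (2*(-4*25**2)**2)**2 = (2*(-4*625)**2)**2 = (2*(-2500)**2)**2 = (2*6250000)**2 = 12500000**2 = 156250000000000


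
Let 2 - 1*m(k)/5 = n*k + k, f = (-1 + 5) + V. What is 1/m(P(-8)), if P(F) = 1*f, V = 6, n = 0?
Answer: -1/40 ≈ -0.025000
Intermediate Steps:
f = 10 (f = (-1 + 5) + 6 = 4 + 6 = 10)
P(F) = 10 (P(F) = 1*10 = 10)
m(k) = 10 - 5*k (m(k) = 10 - 5*(0*k + k) = 10 - 5*(0 + k) = 10 - 5*k)
1/m(P(-8)) = 1/(10 - 5*10) = 1/(10 - 50) = 1/(-40) = -1/40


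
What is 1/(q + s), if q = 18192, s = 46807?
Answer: 1/64999 ≈ 1.5385e-5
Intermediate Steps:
1/(q + s) = 1/(18192 + 46807) = 1/64999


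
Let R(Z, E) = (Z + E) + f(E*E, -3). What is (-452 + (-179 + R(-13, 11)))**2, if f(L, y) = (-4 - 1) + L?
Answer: 267289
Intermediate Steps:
f(L, y) = -5 + L
R(Z, E) = -5 + E + Z + E**2 (R(Z, E) = (Z + E) + (-5 + E*E) = (E + Z) + (-5 + E**2) = -5 + E + Z + E**2)
(-452 + (-179 + R(-13, 11)))**2 = (-452 + (-179 + (-5 + 11 - 13 + 11**2)))**2 = (-452 + (-179 + (-5 + 11 - 13 + 121)))**2 = (-452 + (-179 + 114))**2 = (-452 - 65)**2 = (-517)**2 = 267289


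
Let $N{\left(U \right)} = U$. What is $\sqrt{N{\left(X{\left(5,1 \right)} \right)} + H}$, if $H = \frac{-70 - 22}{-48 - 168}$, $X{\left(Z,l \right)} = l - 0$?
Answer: $\frac{\sqrt{462}}{18} \approx 1.1941$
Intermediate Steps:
$X{\left(Z,l \right)} = l$ ($X{\left(Z,l \right)} = l + 0 = l$)
$H = \frac{23}{54}$ ($H = - \frac{92}{-216} = \left(-92\right) \left(- \frac{1}{216}\right) = \frac{23}{54} \approx 0.42593$)
$\sqrt{N{\left(X{\left(5,1 \right)} \right)} + H} = \sqrt{1 + \frac{23}{54}} = \sqrt{\frac{77}{54}} = \frac{\sqrt{462}}{18}$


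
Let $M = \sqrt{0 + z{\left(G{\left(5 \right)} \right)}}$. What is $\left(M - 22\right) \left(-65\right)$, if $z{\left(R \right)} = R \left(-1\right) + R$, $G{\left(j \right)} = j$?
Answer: $1430$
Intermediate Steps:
$z{\left(R \right)} = 0$ ($z{\left(R \right)} = - R + R = 0$)
$M = 0$ ($M = \sqrt{0 + 0} = \sqrt{0} = 0$)
$\left(M - 22\right) \left(-65\right) = \left(0 - 22\right) \left(-65\right) = \left(-22\right) \left(-65\right) = 1430$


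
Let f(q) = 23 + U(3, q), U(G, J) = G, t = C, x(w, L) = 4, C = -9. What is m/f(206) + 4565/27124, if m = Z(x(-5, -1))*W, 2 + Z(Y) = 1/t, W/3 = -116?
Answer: 30068683/1057836 ≈ 28.425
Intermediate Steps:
t = -9
W = -348 (W = 3*(-116) = -348)
f(q) = 26 (f(q) = 23 + 3 = 26)
Z(Y) = -19/9 (Z(Y) = -2 + 1/(-9) = -2 - 1/9 = -19/9)
m = 2204/3 (m = -19/9*(-348) = 2204/3 ≈ 734.67)
m/f(206) + 4565/27124 = (2204/3)/26 + 4565/27124 = (2204/3)*(1/26) + 4565*(1/27124) = 1102/39 + 4565/27124 = 30068683/1057836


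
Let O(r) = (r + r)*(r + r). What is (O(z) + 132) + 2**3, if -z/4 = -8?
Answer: 4236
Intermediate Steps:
z = 32 (z = -4*(-8) = 32)
O(r) = 4*r**2 (O(r) = (2*r)*(2*r) = 4*r**2)
(O(z) + 132) + 2**3 = (4*32**2 + 132) + 2**3 = (4*1024 + 132) + 8 = (4096 + 132) + 8 = 4228 + 8 = 4236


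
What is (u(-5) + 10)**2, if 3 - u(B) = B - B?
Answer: 169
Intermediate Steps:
u(B) = 3 (u(B) = 3 - (B - B) = 3 - 1*0 = 3 + 0 = 3)
(u(-5) + 10)**2 = (3 + 10)**2 = 13**2 = 169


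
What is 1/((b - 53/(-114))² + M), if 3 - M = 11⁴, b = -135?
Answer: 12996/44988121 ≈ 0.00028888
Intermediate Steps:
M = -14638 (M = 3 - 1*11⁴ = 3 - 1*14641 = 3 - 14641 = -14638)
1/((b - 53/(-114))² + M) = 1/((-135 - 53/(-114))² - 14638) = 1/((-135 - 53*(-1/114))² - 14638) = 1/((-135 + 53/114)² - 14638) = 1/((-15337/114)² - 14638) = 1/(235223569/12996 - 14638) = 1/(44988121/12996) = 12996/44988121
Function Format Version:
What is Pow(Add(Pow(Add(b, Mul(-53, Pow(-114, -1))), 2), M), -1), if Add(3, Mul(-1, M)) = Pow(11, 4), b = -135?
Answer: Rational(12996, 44988121) ≈ 0.00028888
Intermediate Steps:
M = -14638 (M = Add(3, Mul(-1, Pow(11, 4))) = Add(3, Mul(-1, 14641)) = Add(3, -14641) = -14638)
Pow(Add(Pow(Add(b, Mul(-53, Pow(-114, -1))), 2), M), -1) = Pow(Add(Pow(Add(-135, Mul(-53, Pow(-114, -1))), 2), -14638), -1) = Pow(Add(Pow(Add(-135, Mul(-53, Rational(-1, 114))), 2), -14638), -1) = Pow(Add(Pow(Add(-135, Rational(53, 114)), 2), -14638), -1) = Pow(Add(Pow(Rational(-15337, 114), 2), -14638), -1) = Pow(Add(Rational(235223569, 12996), -14638), -1) = Pow(Rational(44988121, 12996), -1) = Rational(12996, 44988121)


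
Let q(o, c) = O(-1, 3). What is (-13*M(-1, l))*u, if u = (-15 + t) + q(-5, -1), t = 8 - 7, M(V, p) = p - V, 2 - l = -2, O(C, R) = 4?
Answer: 650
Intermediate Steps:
l = 4 (l = 2 - 1*(-2) = 2 + 2 = 4)
q(o, c) = 4
t = 1
u = -10 (u = (-15 + 1) + 4 = -14 + 4 = -10)
(-13*M(-1, l))*u = -13*(4 - 1*(-1))*(-10) = -13*(4 + 1)*(-10) = -13*5*(-10) = -65*(-10) = 650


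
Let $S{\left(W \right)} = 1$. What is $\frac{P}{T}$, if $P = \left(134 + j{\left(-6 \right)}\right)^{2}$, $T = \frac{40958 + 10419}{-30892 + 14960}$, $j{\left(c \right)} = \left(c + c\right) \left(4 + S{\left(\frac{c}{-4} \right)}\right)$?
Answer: $- \frac{87243632}{51377} \approx -1698.1$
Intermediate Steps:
$j{\left(c \right)} = 10 c$ ($j{\left(c \right)} = \left(c + c\right) \left(4 + 1\right) = 2 c 5 = 10 c$)
$T = - \frac{51377}{15932}$ ($T = \frac{51377}{-15932} = 51377 \left(- \frac{1}{15932}\right) = - \frac{51377}{15932} \approx -3.2248$)
$P = 5476$ ($P = \left(134 + 10 \left(-6\right)\right)^{2} = \left(134 - 60\right)^{2} = 74^{2} = 5476$)
$\frac{P}{T} = \frac{5476}{- \frac{51377}{15932}} = 5476 \left(- \frac{15932}{51377}\right) = - \frac{87243632}{51377}$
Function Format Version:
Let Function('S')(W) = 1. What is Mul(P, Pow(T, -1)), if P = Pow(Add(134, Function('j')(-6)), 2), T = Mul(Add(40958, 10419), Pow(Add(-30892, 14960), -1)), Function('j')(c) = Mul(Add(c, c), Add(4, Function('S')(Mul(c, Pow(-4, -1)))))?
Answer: Rational(-87243632, 51377) ≈ -1698.1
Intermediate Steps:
Function('j')(c) = Mul(10, c) (Function('j')(c) = Mul(Add(c, c), Add(4, 1)) = Mul(Mul(2, c), 5) = Mul(10, c))
T = Rational(-51377, 15932) (T = Mul(51377, Pow(-15932, -1)) = Mul(51377, Rational(-1, 15932)) = Rational(-51377, 15932) ≈ -3.2248)
P = 5476 (P = Pow(Add(134, Mul(10, -6)), 2) = Pow(Add(134, -60), 2) = Pow(74, 2) = 5476)
Mul(P, Pow(T, -1)) = Mul(5476, Pow(Rational(-51377, 15932), -1)) = Mul(5476, Rational(-15932, 51377)) = Rational(-87243632, 51377)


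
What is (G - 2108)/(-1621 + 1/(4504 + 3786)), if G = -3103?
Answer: 1599970/497707 ≈ 3.2147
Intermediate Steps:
(G - 2108)/(-1621 + 1/(4504 + 3786)) = (-3103 - 2108)/(-1621 + 1/(4504 + 3786)) = -5211/(-1621 + 1/8290) = -5211/(-13438089/8290) = -5211*(-8290/13438089) = 1599970/497707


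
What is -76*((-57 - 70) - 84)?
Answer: 16036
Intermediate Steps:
-76*((-57 - 70) - 84) = -76*(-127 - 84) = -76*(-211) = 16036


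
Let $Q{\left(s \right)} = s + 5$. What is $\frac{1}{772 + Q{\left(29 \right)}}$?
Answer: $\frac{1}{806} \approx 0.0012407$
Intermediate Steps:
$Q{\left(s \right)} = 5 + s$
$\frac{1}{772 + Q{\left(29 \right)}} = \frac{1}{772 + \left(5 + 29\right)} = \frac{1}{772 + 34} = \frac{1}{806}$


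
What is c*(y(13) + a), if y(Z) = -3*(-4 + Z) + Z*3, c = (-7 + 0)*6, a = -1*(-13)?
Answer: -1050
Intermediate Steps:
a = 13
c = -42 (c = -7*6 = -42)
y(Z) = 12 (y(Z) = (12 - 3*Z) + 3*Z = 12)
c*(y(13) + a) = -42*(12 + 13) = -42*25 = -1050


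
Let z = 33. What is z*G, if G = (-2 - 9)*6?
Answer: -2178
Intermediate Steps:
G = -66 (G = -11*6 = -66)
z*G = 33*(-66) = -2178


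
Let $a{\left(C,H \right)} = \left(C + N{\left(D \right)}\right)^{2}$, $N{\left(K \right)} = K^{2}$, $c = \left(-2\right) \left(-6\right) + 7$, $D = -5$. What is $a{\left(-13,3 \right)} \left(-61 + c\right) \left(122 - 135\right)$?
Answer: $78624$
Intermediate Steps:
$c = 19$ ($c = 12 + 7 = 19$)
$a{\left(C,H \right)} = \left(25 + C\right)^{2}$ ($a{\left(C,H \right)} = \left(C + \left(-5\right)^{2}\right)^{2} = \left(C + 25\right)^{2} = \left(25 + C\right)^{2}$)
$a{\left(-13,3 \right)} \left(-61 + c\right) \left(122 - 135\right) = \left(25 - 13\right)^{2} \left(-61 + 19\right) \left(122 - 135\right) = 12^{2} \left(\left(-42\right) \left(-13\right)\right) = 144 \cdot 546 = 78624$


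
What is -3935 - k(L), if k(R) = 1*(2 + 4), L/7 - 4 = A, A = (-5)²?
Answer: -3941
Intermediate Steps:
A = 25
L = 203 (L = 28 + 7*25 = 28 + 175 = 203)
k(R) = 6 (k(R) = 1*6 = 6)
-3935 - k(L) = -3935 - 1*6 = -3935 - 6 = -3941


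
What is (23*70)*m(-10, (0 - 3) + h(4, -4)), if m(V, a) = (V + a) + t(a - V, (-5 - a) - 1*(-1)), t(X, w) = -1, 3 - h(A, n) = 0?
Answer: -17710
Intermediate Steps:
h(A, n) = 3 (h(A, n) = 3 - 1*0 = 3 + 0 = 3)
m(V, a) = -1 + V + a (m(V, a) = (V + a) - 1 = -1 + V + a)
(23*70)*m(-10, (0 - 3) + h(4, -4)) = (23*70)*(-1 - 10 + ((0 - 3) + 3)) = 1610*(-1 - 10 + (-3 + 3)) = 1610*(-1 - 10 + 0) = 1610*(-11) = -17710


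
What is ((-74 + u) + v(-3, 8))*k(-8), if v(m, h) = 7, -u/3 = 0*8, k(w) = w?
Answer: 536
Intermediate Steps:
u = 0 (u = -0*8 = -3*0 = 0)
((-74 + u) + v(-3, 8))*k(-8) = ((-74 + 0) + 7)*(-8) = (-74 + 7)*(-8) = -67*(-8) = 536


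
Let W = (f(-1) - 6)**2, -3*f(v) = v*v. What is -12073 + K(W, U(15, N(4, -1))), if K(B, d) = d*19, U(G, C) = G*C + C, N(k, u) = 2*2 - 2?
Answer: -11465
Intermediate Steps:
f(v) = -v**2/3 (f(v) = -v*v/3 = -v**2/3)
N(k, u) = 2 (N(k, u) = 4 - 2 = 2)
U(G, C) = C + C*G (U(G, C) = C*G + C = C + C*G)
W = 361/9 (W = (-1/3*(-1)**2 - 6)**2 = (-1/3*1 - 6)**2 = (-1/3 - 6)**2 = (-19/3)**2 = 361/9 ≈ 40.111)
K(B, d) = 19*d
-12073 + K(W, U(15, N(4, -1))) = -12073 + 19*(2*(1 + 15)) = -12073 + 19*(2*16) = -12073 + 19*32 = -12073 + 608 = -11465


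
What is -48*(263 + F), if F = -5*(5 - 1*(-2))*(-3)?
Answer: -17664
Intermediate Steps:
F = 105 (F = -5*(5 + 2)*(-3) = -5*7*(-3) = -35*(-3) = 105)
-48*(263 + F) = -48*(263 + 105) = -48*368 = -17664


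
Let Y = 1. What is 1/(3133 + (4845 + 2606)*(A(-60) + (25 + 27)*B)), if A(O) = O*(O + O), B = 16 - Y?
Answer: 1/59462113 ≈ 1.6817e-8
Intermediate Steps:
B = 15 (B = 16 - 1*1 = 16 - 1 = 15)
A(O) = 2*O² (A(O) = O*(2*O) = 2*O²)
1/(3133 + (4845 + 2606)*(A(-60) + (25 + 27)*B)) = 1/(3133 + (4845 + 2606)*(2*(-60)² + (25 + 27)*15)) = 1/(3133 + 7451*(2*3600 + 52*15)) = 1/(3133 + 7451*(7200 + 780)) = 1/(3133 + 7451*7980) = 1/(3133 + 59458980) = 1/59462113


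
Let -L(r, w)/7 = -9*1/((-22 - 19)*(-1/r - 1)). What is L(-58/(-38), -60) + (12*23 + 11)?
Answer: 188881/656 ≈ 287.93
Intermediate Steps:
L(r, w) = 63/(41 + 41/r) (L(r, w) = -(-63)/((-22 - 19)*(-1/r - 1)) = -(-63)/((-41*(-1 - 1/r))) = -(-63)/(41 + 41/r) = 63/(41 + 41/r))
L(-58/(-38), -60) + (12*23 + 11) = 63*(-58/(-38))/(41*(1 - 58/(-38))) + (12*23 + 11) = 63*(-58*(-1/38))/(41*(1 - 58*(-1/38))) + (276 + 11) = (63/41)*(29/19)/(1 + 29/19) + 287 = (63/41)*(29/19)/(48/19) + 287 = (63/41)*(29/19)*(19/48) + 287 = 609/656 + 287 = 188881/656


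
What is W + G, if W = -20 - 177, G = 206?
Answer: 9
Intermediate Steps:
W = -197
W + G = -197 + 206 = 9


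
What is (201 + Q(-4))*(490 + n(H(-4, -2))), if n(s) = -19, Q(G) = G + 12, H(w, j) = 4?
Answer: 98439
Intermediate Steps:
Q(G) = 12 + G
(201 + Q(-4))*(490 + n(H(-4, -2))) = (201 + (12 - 4))*(490 - 19) = (201 + 8)*471 = 209*471 = 98439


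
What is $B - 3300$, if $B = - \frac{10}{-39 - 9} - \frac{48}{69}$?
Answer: $- \frac{1821869}{552} \approx -3300.5$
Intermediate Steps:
$B = - \frac{269}{552}$ ($B = - \frac{10}{-48} - \frac{16}{23} = \left(-10\right) \left(- \frac{1}{48}\right) - \frac{16}{23} = \frac{5}{24} - \frac{16}{23} = - \frac{269}{552} \approx -0.48732$)
$B - 3300 = - \frac{269}{552} - 3300 = - \frac{1821869}{552}$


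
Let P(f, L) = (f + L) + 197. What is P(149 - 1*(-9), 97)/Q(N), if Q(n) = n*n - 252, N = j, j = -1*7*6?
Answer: 113/378 ≈ 0.29894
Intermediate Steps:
P(f, L) = 197 + L + f (P(f, L) = (L + f) + 197 = 197 + L + f)
j = -42 (j = -7*6 = -42)
N = -42
Q(n) = -252 + n² (Q(n) = n² - 252 = -252 + n²)
P(149 - 1*(-9), 97)/Q(N) = (197 + 97 + (149 - 1*(-9)))/(-252 + (-42)²) = (197 + 97 + (149 + 9))/(-252 + 1764) = (197 + 97 + 158)/1512 = 452*(1/1512) = 113/378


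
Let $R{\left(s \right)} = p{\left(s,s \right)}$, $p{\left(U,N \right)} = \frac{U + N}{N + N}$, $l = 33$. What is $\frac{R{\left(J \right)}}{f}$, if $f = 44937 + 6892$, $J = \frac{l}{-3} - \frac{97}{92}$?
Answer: $\frac{1}{51829} \approx 1.9294 \cdot 10^{-5}$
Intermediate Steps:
$p{\left(U,N \right)} = \frac{N + U}{2 N}$
$J = - \frac{1109}{92}$ ($J = \frac{33}{-3} - \frac{97}{92} = 33 \left(- \frac{1}{3}\right) - \frac{97}{92} = -11 - \frac{97}{92} = - \frac{1109}{92} \approx -12.054$)
$R{\left(s \right)} = 1$ ($R{\left(s \right)} = \frac{s + s}{2 s} = \frac{2 s}{2 s} = 1$)
$f = 51829$
$\frac{R{\left(J \right)}}{f} = 1 \cdot \frac{1}{51829} = \frac{1}{51829}$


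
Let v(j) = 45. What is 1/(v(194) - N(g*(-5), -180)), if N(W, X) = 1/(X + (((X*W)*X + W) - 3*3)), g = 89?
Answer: 14418634/648838531 ≈ 0.022222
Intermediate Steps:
N(W, X) = 1/(-9 + W + X + W*X²) (N(W, X) = 1/(X + (((W*X)*X + W) - 9)) = 1/(X + ((W*X² + W) - 9)) = 1/(X + ((W + W*X²) - 9)) = 1/(X + (-9 + W + W*X²)) = 1/(-9 + W + X + W*X²))
1/(v(194) - N(g*(-5), -180)) = 1/(45 - 1/(-9 + 89*(-5) - 180 + (89*(-5))*(-180)²)) = 1/(45 - 1/(-9 - 445 - 180 - 445*32400)) = 1/(45 - 1/(-9 - 445 - 180 - 14418000)) = 1/(45 - 1/(-14418634)) = 1/(45 - 1*(-1/14418634)) = 1/(45 + 1/14418634) = 1/(648838531/14418634) = 14418634/648838531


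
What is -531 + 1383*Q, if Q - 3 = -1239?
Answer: -1709919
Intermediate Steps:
Q = -1236 (Q = 3 - 1239 = -1236)
-531 + 1383*Q = -531 + 1383*(-1236) = -531 - 1709388 = -1709919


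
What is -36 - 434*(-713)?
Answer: 309406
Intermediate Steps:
-36 - 434*(-713) = -36 + 309442 = 309406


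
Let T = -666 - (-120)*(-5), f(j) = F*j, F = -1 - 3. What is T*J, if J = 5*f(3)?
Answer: 75960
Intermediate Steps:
F = -4
f(j) = -4*j
T = -1266 (T = -666 - 1*600 = -666 - 600 = -1266)
J = -60 (J = 5*(-4*3) = 5*(-12) = -60)
T*J = -1266*(-60) = 75960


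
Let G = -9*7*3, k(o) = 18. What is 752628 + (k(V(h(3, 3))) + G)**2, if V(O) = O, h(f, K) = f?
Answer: 781869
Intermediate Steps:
G = -189 (G = -63*3 = -189)
752628 + (k(V(h(3, 3))) + G)**2 = 752628 + (18 - 189)**2 = 752628 + (-171)**2 = 752628 + 29241 = 781869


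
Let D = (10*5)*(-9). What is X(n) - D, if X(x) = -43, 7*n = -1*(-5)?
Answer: 407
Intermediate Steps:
n = 5/7 (n = (-1*(-5))/7 = (⅐)*5 = 5/7 ≈ 0.71429)
D = -450 (D = 50*(-9) = -450)
X(n) - D = -43 - 1*(-450) = -43 + 450 = 407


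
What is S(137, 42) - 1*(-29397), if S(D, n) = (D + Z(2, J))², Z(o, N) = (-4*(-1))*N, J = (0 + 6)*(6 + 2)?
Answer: 137638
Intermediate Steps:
J = 48 (J = 6*8 = 48)
Z(o, N) = 4*N
S(D, n) = (192 + D)² (S(D, n) = (D + 4*48)² = (D + 192)² = (192 + D)²)
S(137, 42) - 1*(-29397) = (192 + 137)² - 1*(-29397) = 329² + 29397 = 108241 + 29397 = 137638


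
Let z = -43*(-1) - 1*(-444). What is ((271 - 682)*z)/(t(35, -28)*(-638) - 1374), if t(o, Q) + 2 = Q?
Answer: -66719/5922 ≈ -11.266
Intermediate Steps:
t(o, Q) = -2 + Q
z = 487 (z = 43 + 444 = 487)
((271 - 682)*z)/(t(35, -28)*(-638) - 1374) = ((271 - 682)*487)/((-2 - 28)*(-638) - 1374) = (-411*487)/(-30*(-638) - 1374) = -200157/(19140 - 1374) = -200157/17766 = -200157*1/17766 = -66719/5922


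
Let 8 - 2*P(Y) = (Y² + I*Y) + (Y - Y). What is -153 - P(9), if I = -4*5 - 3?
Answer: -220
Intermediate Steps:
I = -23 (I = -20 - 3 = -23)
P(Y) = 4 - Y²/2 + 23*Y/2 (P(Y) = 4 - ((Y² - 23*Y) + (Y - Y))/2 = 4 - ((Y² - 23*Y) + 0)/2 = 4 - (Y² - 23*Y)/2 = 4 + (-Y²/2 + 23*Y/2) = 4 - Y²/2 + 23*Y/2)
-153 - P(9) = -153 - (4 - ½*9² + (23/2)*9) = -153 - (4 - ½*81 + 207/2) = -153 - (4 - 81/2 + 207/2) = -153 - 1*67 = -153 - 67 = -220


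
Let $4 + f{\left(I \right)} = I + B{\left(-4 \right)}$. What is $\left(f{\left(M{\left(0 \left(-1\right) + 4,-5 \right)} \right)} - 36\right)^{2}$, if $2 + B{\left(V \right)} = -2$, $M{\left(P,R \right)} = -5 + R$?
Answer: $2916$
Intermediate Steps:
$B{\left(V \right)} = -4$ ($B{\left(V \right)} = -2 - 2 = -4$)
$f{\left(I \right)} = -8 + I$ ($f{\left(I \right)} = -4 + \left(I - 4\right) = -4 + \left(-4 + I\right) = -8 + I$)
$\left(f{\left(M{\left(0 \left(-1\right) + 4,-5 \right)} \right)} - 36\right)^{2} = \left(\left(-8 - 10\right) - 36\right)^{2} = \left(-18 - 36\right)^{2} = \left(-54\right)^{2} = 2916$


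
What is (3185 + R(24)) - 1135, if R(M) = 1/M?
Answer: 49201/24 ≈ 2050.0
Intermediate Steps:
(3185 + R(24)) - 1135 = (3185 + 1/24) - 1135 = 76441/24 - 1135 = 49201/24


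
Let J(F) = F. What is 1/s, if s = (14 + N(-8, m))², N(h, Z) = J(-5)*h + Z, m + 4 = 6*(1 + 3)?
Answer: 1/5476 ≈ 0.00018262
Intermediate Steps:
m = 20 (m = -4 + 6*(1 + 3) = -4 + 6*4 = -4 + 24 = 20)
N(h, Z) = Z - 5*h (N(h, Z) = -5*h + Z = Z - 5*h)
s = 5476 (s = (14 + (20 - 5*(-8)))² = (14 + (20 + 40))² = (14 + 60)² = 74² = 5476)
1/s = 1/5476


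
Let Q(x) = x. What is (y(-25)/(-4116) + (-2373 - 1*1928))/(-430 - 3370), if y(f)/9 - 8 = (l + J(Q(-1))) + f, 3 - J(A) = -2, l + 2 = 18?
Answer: 737623/651700 ≈ 1.1318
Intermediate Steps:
l = 16 (l = -2 + 18 = 16)
J(A) = 5 (J(A) = 3 - 1*(-2) = 3 + 2 = 5)
y(f) = 261 + 9*f (y(f) = 72 + 9*((16 + 5) + f) = 72 + 9*(21 + f) = 72 + (189 + 9*f) = 261 + 9*f)
(y(-25)/(-4116) + (-2373 - 1*1928))/(-430 - 3370) = ((261 + 9*(-25))/(-4116) + (-2373 - 1*1928))/(-430 - 3370) = ((261 - 225)*(-1/4116) + (-2373 - 1928))/(-3800) = (36*(-1/4116) - 4301)*(-1/3800) = (-3/343 - 4301)*(-1/3800) = -1475246/343*(-1/3800) = 737623/651700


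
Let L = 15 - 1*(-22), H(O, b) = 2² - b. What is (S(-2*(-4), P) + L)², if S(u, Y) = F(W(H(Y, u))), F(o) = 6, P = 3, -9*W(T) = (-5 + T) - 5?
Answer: 1849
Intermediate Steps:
H(O, b) = 4 - b
W(T) = 10/9 - T/9 (W(T) = -((-5 + T) - 5)/9 = -(-10 + T)/9 = 10/9 - T/9)
S(u, Y) = 6
L = 37 (L = 15 + 22 = 37)
(S(-2*(-4), P) + L)² = (6 + 37)² = 43² = 1849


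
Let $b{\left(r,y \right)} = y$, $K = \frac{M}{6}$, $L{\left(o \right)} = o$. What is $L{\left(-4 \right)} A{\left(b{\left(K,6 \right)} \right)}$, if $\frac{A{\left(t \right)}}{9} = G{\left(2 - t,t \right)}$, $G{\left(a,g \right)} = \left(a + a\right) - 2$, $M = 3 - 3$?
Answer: $360$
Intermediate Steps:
$M = 0$ ($M = 3 - 3 = 0$)
$K = 0$ ($K = \frac{0}{6} = 0 \cdot \frac{1}{6} = 0$)
$G{\left(a,g \right)} = -2 + 2 a$ ($G{\left(a,g \right)} = 2 a - 2 = -2 + 2 a$)
$A{\left(t \right)} = 18 - 18 t$ ($A{\left(t \right)} = 9 \left(-2 + 2 \left(2 - t\right)\right) = 9 \left(-2 - \left(-4 + 2 t\right)\right) = 9 \left(2 - 2 t\right) = 18 - 18 t$)
$L{\left(-4 \right)} A{\left(b{\left(K,6 \right)} \right)} = - 4 \left(18 - 108\right) = \left(-4\right) \left(-90\right) = 360$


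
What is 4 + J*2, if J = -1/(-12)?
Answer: 25/6 ≈ 4.1667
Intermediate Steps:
J = 1/12 (J = -1*(-1/12) = 1/12 ≈ 0.083333)
4 + J*2 = 4 + (1/12)*2 = 4 + 1/6 = 25/6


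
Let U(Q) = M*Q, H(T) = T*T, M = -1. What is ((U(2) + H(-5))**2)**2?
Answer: 279841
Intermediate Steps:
H(T) = T**2
U(Q) = -Q
((U(2) + H(-5))**2)**2 = ((-1*2 + (-5)**2)**2)**2 = ((-2 + 25)**2)**2 = (23**2)**2 = 529**2 = 279841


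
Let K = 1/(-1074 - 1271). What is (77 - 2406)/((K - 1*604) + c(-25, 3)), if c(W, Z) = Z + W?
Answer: 5461505/1467971 ≈ 3.7204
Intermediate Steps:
c(W, Z) = W + Z
K = -1/2345 (K = 1/(-2345) = -1/2345 ≈ -0.00042644)
(77 - 2406)/((K - 1*604) + c(-25, 3)) = (77 - 2406)/((-1/2345 - 1*604) + (-25 + 3)) = -2329/((-1/2345 - 604) - 22) = -2329/(-1416381/2345 - 22) = -2329/(-1467971/2345) = -2329*(-2345/1467971) = 5461505/1467971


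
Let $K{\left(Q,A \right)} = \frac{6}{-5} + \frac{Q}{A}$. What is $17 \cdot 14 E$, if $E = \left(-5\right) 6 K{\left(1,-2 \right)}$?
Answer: $12138$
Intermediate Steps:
$K{\left(Q,A \right)} = - \frac{6}{5} + \frac{Q}{A}$ ($K{\left(Q,A \right)} = 6 \left(- \frac{1}{5}\right) + \frac{Q}{A} = - \frac{6}{5} + \frac{Q}{A}$)
$E = 51$ ($E = \left(-5\right) 6 \left(- \frac{6}{5} + 1 \frac{1}{-2}\right) = - 30 \left(- \frac{6}{5} + 1 \left(- \frac{1}{2}\right)\right) = - 30 \left(- \frac{6}{5} - \frac{1}{2}\right) = \left(-30\right) \left(- \frac{17}{10}\right) = 51$)
$17 \cdot 14 E = 17 \cdot 14 \cdot 51 = 238 \cdot 51 = 12138$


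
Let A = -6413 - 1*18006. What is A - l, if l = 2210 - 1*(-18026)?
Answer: -44655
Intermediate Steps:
l = 20236 (l = 2210 + 18026 = 20236)
A = -24419 (A = -6413 - 18006 = -24419)
A - l = -24419 - 1*20236 = -24419 - 20236 = -44655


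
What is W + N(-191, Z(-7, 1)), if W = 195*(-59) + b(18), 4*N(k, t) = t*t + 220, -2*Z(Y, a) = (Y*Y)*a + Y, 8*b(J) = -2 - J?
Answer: -45369/4 ≈ -11342.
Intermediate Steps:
b(J) = -¼ - J/8 (b(J) = (-2 - J)/8 = -¼ - J/8)
Z(Y, a) = -Y/2 - a*Y²/2 (Z(Y, a) = -((Y*Y)*a + Y)/2 = -(Y²*a + Y)/2 = -(a*Y² + Y)/2 = -(Y + a*Y²)/2 = -Y/2 - a*Y²/2)
N(k, t) = 55 + t²/4 (N(k, t) = (t*t + 220)/4 = (t² + 220)/4 = (220 + t²)/4 = 55 + t²/4)
W = -23015/2 (W = 195*(-59) + (-¼ - ⅛*18) = -11505 + (-¼ - 9/4) = -11505 - 5/2 = -23015/2 ≈ -11508.)
W + N(-191, Z(-7, 1)) = -23015/2 + (55 + (-½*(-7)*(1 - 7*1))²/4) = -23015/2 + (55 + (-½*(-7)*(1 - 7))²/4) = -23015/2 + (55 + (-½*(-7)*(-6))²/4) = -23015/2 + (55 + (¼)*(-21)²) = -23015/2 + (55 + (¼)*441) = -23015/2 + (55 + 441/4) = -23015/2 + 661/4 = -45369/4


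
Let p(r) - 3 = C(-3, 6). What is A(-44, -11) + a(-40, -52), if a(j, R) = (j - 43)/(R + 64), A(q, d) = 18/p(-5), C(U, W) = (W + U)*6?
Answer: -509/84 ≈ -6.0595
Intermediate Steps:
C(U, W) = 6*U + 6*W (C(U, W) = (U + W)*6 = 6*U + 6*W)
p(r) = 21 (p(r) = 3 + (6*(-3) + 6*6) = 3 + (-18 + 36) = 3 + 18 = 21)
A(q, d) = 6/7 (A(q, d) = 18/21 = 18*(1/21) = 6/7)
a(j, R) = (-43 + j)/(64 + R)
A(-44, -11) + a(-40, -52) = 6/7 + (-43 - 40)/(64 - 52) = 6/7 - 83/12 = -509/84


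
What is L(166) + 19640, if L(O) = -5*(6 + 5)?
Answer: 19585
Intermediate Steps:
L(O) = -55 (L(O) = -5*11 = -55)
L(166) + 19640 = -55 + 19640 = 19585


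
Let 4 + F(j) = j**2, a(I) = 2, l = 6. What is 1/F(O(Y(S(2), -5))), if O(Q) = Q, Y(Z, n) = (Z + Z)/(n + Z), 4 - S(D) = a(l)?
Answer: -9/20 ≈ -0.45000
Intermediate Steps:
S(D) = 2 (S(D) = 4 - 1*2 = 4 - 2 = 2)
Y(Z, n) = 2*Z/(Z + n) (Y(Z, n) = (2*Z)/(Z + n) = 2*Z/(Z + n))
F(j) = -4 + j**2
1/F(O(Y(S(2), -5))) = 1/(-4 + (2*2/(2 - 5))**2) = 1/(-4 + (2*2/(-3))**2) = 1/(-4 + (2*2*(-1/3))**2) = 1/(-4 + (-4/3)**2) = 1/(-4 + 16/9) = 1/(-20/9) = -9/20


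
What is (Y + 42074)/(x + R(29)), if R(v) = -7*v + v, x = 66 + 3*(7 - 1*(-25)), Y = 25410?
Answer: -16871/3 ≈ -5623.7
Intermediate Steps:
x = 162 (x = 66 + 3*(7 + 25) = 66 + 3*32 = 66 + 96 = 162)
R(v) = -6*v
(Y + 42074)/(x + R(29)) = (25410 + 42074)/(162 - 6*29) = 67484/(162 - 174) = 67484/(-12) = 67484*(-1/12) = -16871/3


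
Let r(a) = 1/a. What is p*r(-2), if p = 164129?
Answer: -164129/2 ≈ -82065.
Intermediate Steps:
p*r(-2) = 164129/(-2) = 164129*(-½) = -164129/2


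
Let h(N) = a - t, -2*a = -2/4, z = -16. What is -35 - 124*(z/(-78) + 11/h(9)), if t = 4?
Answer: 59143/195 ≈ 303.30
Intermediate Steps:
a = ¼ (a = -(-1)/4 = -½*(-½) = ¼ ≈ 0.25000)
h(N) = -15/4 (h(N) = ¼ - 1*4 = ¼ - 4 = -15/4)
-35 - 124*(z/(-78) + 11/h(9)) = -35 - 124*(-16/(-78) + 11/(-15/4)) = -35 - 124*(-16*(-1/78) + 11*(-4/15)) = -35 - 124*(8/39 - 44/15) = -35 - 124*(-532/195) = -35 + 65968/195 = 59143/195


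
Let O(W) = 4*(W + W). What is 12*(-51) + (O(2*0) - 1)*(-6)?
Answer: -606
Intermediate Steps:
O(W) = 8*W (O(W) = 4*(2*W) = 8*W)
12*(-51) + (O(2*0) - 1)*(-6) = 12*(-51) + (8*(2*0) - 1)*(-6) = -612 + (8*0 - 1)*(-6) = -612 + (0 - 1)*(-6) = -612 - 1*(-6) = -612 + 6 = -606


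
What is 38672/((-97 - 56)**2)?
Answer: 38672/23409 ≈ 1.6520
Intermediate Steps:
38672/((-97 - 56)**2) = 38672/((-153)**2) = 38672/23409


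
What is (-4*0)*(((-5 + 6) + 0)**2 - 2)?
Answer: 0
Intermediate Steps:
(-4*0)*(((-5 + 6) + 0)**2 - 2) = 0*((1 + 0)**2 - 2) = 0*(1**2 - 2) = 0*(1 - 2) = 0*(-1) = 0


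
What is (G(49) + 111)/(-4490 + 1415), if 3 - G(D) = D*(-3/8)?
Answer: -353/8200 ≈ -0.043049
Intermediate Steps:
G(D) = 3 + 3*D/8 (G(D) = 3 - D*(-3/8) = 3 - D*(-3*⅛) = 3 - D*(-3)/8 = 3 - (-3)*D/8 = 3 + 3*D/8)
(G(49) + 111)/(-4490 + 1415) = ((3 + (3/8)*49) + 111)/(-4490 + 1415) = ((3 + 147/8) + 111)/(-3075) = (171/8 + 111)*(-1/3075) = (1059/8)*(-1/3075) = -353/8200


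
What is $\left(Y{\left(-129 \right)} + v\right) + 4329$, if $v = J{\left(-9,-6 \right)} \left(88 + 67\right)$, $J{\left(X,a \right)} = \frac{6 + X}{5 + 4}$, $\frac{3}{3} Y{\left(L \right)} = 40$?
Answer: $\frac{12952}{3} \approx 4317.3$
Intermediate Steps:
$Y{\left(L \right)} = 40$
$J{\left(X,a \right)} = \frac{2}{3} + \frac{X}{9}$ ($J{\left(X,a \right)} = \frac{6 + X}{9} = \left(6 + X\right) \frac{1}{9} = \frac{2}{3} + \frac{X}{9}$)
$v = - \frac{155}{3}$ ($v = \left(\frac{2}{3} + \frac{1}{9} \left(-9\right)\right) \left(88 + 67\right) = \left(\frac{2}{3} - 1\right) 155 = \left(- \frac{1}{3}\right) 155 = - \frac{155}{3} \approx -51.667$)
$\left(Y{\left(-129 \right)} + v\right) + 4329 = \left(40 - \frac{155}{3}\right) + 4329 = - \frac{35}{3} + 4329 = \frac{12952}{3}$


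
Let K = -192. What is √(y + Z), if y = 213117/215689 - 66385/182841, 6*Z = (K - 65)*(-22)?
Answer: √1466545942641752712728277/39436792449 ≈ 30.708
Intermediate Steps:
Z = 2827/3 (Z = ((-192 - 65)*(-22))/6 = (-257*(-22))/6 = (⅙)*5654 = 2827/3 ≈ 942.33)
y = 24648011132/39436792449 (y = 213117*(1/215689) - 66385*1/182841 = 213117/215689 - 66385/182841 = 24648011132/39436792449 ≈ 0.62500)
√(y + Z) = √(24648011132/39436792449 + 2827/3) = √(37187252095573/39436792449) = √1466545942641752712728277/39436792449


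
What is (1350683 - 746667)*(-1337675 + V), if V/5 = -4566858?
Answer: -14600253611440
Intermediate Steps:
V = -22834290 (V = 5*(-4566858) = -22834290)
(1350683 - 746667)*(-1337675 + V) = (1350683 - 746667)*(-1337675 - 22834290) = 604016*(-24171965) = -14600253611440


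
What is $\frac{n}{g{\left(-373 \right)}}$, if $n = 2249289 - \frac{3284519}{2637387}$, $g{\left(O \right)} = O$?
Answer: $- \frac{5932242283324}{983745351} \approx -6030.3$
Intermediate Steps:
$n = \frac{5932242283324}{2637387}$ ($n = 2249289 - 3284519 \cdot \frac{1}{2637387} = 2249289 - \frac{3284519}{2637387} = \frac{5932242283324}{2637387} \approx 2.2493 \cdot 10^{6}$)
$\frac{n}{g{\left(-373 \right)}} = \frac{5932242283324}{2637387 \left(-373\right)} = \frac{5932242283324}{2637387} \left(- \frac{1}{373}\right) = - \frac{5932242283324}{983745351}$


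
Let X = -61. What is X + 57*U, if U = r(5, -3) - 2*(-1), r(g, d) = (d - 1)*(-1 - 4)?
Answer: 1193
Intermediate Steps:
r(g, d) = 5 - 5*d (r(g, d) = (-1 + d)*(-5) = 5 - 5*d)
U = 22 (U = (5 - 5*(-3)) - 2*(-1) = (5 + 15) + 2 = 20 + 2 = 22)
X + 57*U = -61 + 57*22 = -61 + 1254 = 1193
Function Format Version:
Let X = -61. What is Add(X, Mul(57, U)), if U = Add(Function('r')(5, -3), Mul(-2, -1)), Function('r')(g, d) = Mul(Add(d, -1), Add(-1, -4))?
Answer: 1193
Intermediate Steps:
Function('r')(g, d) = Add(5, Mul(-5, d)) (Function('r')(g, d) = Mul(Add(-1, d), -5) = Add(5, Mul(-5, d)))
U = 22 (U = Add(Add(5, Mul(-5, -3)), Mul(-2, -1)) = Add(Add(5, 15), 2) = Add(20, 2) = 22)
Add(X, Mul(57, U)) = Add(-61, Mul(57, 22)) = Add(-61, 1254) = 1193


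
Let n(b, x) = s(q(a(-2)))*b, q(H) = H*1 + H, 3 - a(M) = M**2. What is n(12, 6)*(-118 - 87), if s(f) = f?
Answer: 4920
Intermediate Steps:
a(M) = 3 - M**2
q(H) = 2*H (q(H) = H + H = 2*H)
n(b, x) = -2*b (n(b, x) = (2*(3 - 1*(-2)**2))*b = (2*(3 - 1*4))*b = (2*(3 - 4))*b = (2*(-1))*b = -2*b)
n(12, 6)*(-118 - 87) = (-2*12)*(-118 - 87) = -24*(-205) = 4920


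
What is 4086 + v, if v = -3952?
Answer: 134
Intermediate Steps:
4086 + v = 4086 - 3952 = 134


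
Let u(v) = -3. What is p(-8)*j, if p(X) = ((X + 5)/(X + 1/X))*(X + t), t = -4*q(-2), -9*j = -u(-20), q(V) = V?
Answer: 0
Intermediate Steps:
j = -⅓ (j = -(-1)*(-3)/9 = -⅑*3 = -⅓ ≈ -0.33333)
t = 8 (t = -4*(-2) = 8)
p(X) = (5 + X)*(8 + X)/(X + 1/X) (p(X) = ((X + 5)/(X + 1/X))*(X + 8) = ((5 + X)/(X + 1/X))*(8 + X) = (5 + X)*(8 + X)/(X + 1/X))
p(-8)*j = -8*(40 + (-8)² + 13*(-8))/(1 + (-8)²)*(-⅓) = -8*(40 + 64 - 104)/(1 + 64)*(-⅓) = -8*0/65*(-⅓) = -8*1/65*0*(-⅓) = 0*(-⅓) = 0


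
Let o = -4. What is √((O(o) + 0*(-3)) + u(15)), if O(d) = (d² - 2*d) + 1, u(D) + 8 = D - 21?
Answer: √11 ≈ 3.3166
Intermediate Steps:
u(D) = -29 + D (u(D) = -8 + (D - 21) = -8 + (-21 + D) = -29 + D)
O(d) = 1 + d² - 2*d
√((O(o) + 0*(-3)) + u(15)) = √(((1 + (-4)² - 2*(-4)) + 0*(-3)) + (-29 + 15)) = √(((1 + 16 + 8) + 0) - 14) = √((25 + 0) - 14) = √(25 - 14) = √11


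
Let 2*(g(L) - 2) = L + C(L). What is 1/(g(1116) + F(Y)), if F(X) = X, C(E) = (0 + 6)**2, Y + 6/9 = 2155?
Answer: 3/8197 ≈ 0.00036599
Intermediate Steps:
Y = 6463/3 (Y = -2/3 + 2155 = 6463/3 ≈ 2154.3)
C(E) = 36 (C(E) = 6**2 = 36)
g(L) = 20 + L/2 (g(L) = 2 + (L + 36)/2 = 2 + (36 + L)/2 = 2 + (18 + L/2) = 20 + L/2)
1/(g(1116) + F(Y)) = 1/((20 + (1/2)*1116) + 6463/3) = 1/((20 + 558) + 6463/3) = 1/(578 + 6463/3) = 1/(8197/3) = 3/8197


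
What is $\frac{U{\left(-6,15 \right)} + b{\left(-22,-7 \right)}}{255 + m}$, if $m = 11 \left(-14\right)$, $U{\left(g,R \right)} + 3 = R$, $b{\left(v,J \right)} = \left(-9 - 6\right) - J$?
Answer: $\frac{4}{101} \approx 0.039604$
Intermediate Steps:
$b{\left(v,J \right)} = -15 - J$ ($b{\left(v,J \right)} = \left(-9 - 6\right) - J = -15 - J$)
$U{\left(g,R \right)} = -3 + R$
$m = -154$
$\frac{U{\left(-6,15 \right)} + b{\left(-22,-7 \right)}}{255 + m} = \frac{\left(-3 + 15\right) - 8}{255 - 154} = \frac{12 + \left(-15 + 7\right)}{101} = \left(12 - 8\right) \frac{1}{101} = 4 \cdot \frac{1}{101} = \frac{4}{101}$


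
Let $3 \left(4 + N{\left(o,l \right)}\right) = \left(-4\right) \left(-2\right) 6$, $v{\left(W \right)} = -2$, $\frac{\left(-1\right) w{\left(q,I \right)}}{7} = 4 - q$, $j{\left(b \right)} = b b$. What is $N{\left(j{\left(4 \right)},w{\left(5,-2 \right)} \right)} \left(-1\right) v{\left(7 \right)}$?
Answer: $24$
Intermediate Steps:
$j{\left(b \right)} = b^{2}$
$w{\left(q,I \right)} = -28 + 7 q$ ($w{\left(q,I \right)} = - 7 \left(4 - q\right) = -28 + 7 q$)
$N{\left(o,l \right)} = 12$ ($N{\left(o,l \right)} = -4 + \frac{\left(-4\right) \left(-2\right) 6}{3} = -4 + \frac{8 \cdot 6}{3} = -4 + \frac{1}{3} \cdot 48 = -4 + 16 = 12$)
$N{\left(j{\left(4 \right)},w{\left(5,-2 \right)} \right)} \left(-1\right) v{\left(7 \right)} = 12 \left(-1\right) \left(-2\right) = \left(-12\right) \left(-2\right) = 24$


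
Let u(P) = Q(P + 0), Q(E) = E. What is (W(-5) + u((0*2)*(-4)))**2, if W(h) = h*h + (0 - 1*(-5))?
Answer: 900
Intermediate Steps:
W(h) = 5 + h**2 (W(h) = h**2 + (0 + 5) = h**2 + 5 = 5 + h**2)
u(P) = P (u(P) = P + 0 = P)
(W(-5) + u((0*2)*(-4)))**2 = ((5 + (-5)**2) + (0*2)*(-4))**2 = ((5 + 25) + 0*(-4))**2 = (30 + 0)**2 = 30**2 = 900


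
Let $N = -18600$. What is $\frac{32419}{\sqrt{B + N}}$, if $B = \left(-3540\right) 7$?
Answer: $- \frac{32419 i \sqrt{1205}}{7230} \approx - 155.65 i$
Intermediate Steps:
$B = -24780$
$\frac{32419}{\sqrt{B + N}} = \frac{32419}{\sqrt{-24780 - 18600}} = \frac{32419}{\sqrt{-43380}} = \frac{32419}{6 i \sqrt{1205}} = 32419 \left(- \frac{i \sqrt{1205}}{7230}\right) = - \frac{32419 i \sqrt{1205}}{7230}$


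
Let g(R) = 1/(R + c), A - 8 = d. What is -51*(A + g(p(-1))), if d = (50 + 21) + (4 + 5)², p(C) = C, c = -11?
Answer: -32623/4 ≈ -8155.8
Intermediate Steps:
d = 152 (d = 71 + 9² = 71 + 81 = 152)
A = 160 (A = 8 + 152 = 160)
g(R) = 1/(-11 + R) (g(R) = 1/(R - 11) = 1/(-11 + R))
-51*(A + g(p(-1))) = -51*(160 + 1/(-11 - 1)) = -51*(160 + 1/(-12)) = -51*(160 - 1/12) = -51*1919/12 = -32623/4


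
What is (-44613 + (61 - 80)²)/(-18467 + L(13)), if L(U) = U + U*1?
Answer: 44252/18441 ≈ 2.3997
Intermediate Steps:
L(U) = 2*U (L(U) = U + U = 2*U)
(-44613 + (61 - 80)²)/(-18467 + L(13)) = (-44613 + (61 - 80)²)/(-18467 + 2*13) = (-44613 + (-19)²)/(-18467 + 26) = (-44613 + 361)/(-18441) = -44252*(-1/18441) = 44252/18441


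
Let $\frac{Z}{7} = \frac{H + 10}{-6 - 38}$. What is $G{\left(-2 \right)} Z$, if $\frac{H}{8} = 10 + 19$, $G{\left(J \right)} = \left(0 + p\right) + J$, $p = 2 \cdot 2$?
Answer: $-77$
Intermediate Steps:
$p = 4$
$G{\left(J \right)} = 4 + J$ ($G{\left(J \right)} = \left(0 + 4\right) + J = 4 + J$)
$H = 232$ ($H = 8 \left(10 + 19\right) = 8 \cdot 29 = 232$)
$Z = - \frac{77}{2}$ ($Z = 7 \frac{232 + 10}{-6 - 38} = 7 \frac{242}{-44} = 7 \cdot 242 \left(- \frac{1}{44}\right) = 7 \left(- \frac{11}{2}\right) = - \frac{77}{2} \approx -38.5$)
$G{\left(-2 \right)} Z = \left(4 - 2\right) \left(- \frac{77}{2}\right) = 2 \left(- \frac{77}{2}\right) = -77$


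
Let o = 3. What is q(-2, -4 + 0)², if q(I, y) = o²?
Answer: 81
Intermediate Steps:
q(I, y) = 9 (q(I, y) = 3² = 9)
q(-2, -4 + 0)² = 9² = 81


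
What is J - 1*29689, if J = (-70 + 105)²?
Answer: -28464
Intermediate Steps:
J = 1225 (J = 35² = 1225)
J - 1*29689 = 1225 - 1*29689 = 1225 - 29689 = -28464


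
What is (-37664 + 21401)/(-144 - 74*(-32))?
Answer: -117/16 ≈ -7.3125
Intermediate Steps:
(-37664 + 21401)/(-144 - 74*(-32)) = -16263/(-144 + 2368) = -16263/2224 = -16263*1/2224 = -117/16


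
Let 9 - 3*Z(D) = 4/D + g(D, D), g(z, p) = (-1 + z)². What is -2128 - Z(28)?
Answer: -39647/21 ≈ -1888.0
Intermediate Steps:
Z(D) = 3 - 4/(3*D) - (-1 + D)²/3 (Z(D) = 3 - (4/D + (-1 + D)²)/3 = 3 - ((-1 + D)² + 4/D)/3 = 3 + (-4/(3*D) - (-1 + D)²/3) = 3 - 4/(3*D) - (-1 + D)²/3)
-2128 - Z(28) = -2128 - (3 - 4/3/28 - (-1 + 28)²/3) = -2128 - (3 - 4/3*1/28 - ⅓*27²) = -2128 - (3 - 1/21 - ⅓*729) = -2128 - (3 - 1/21 - 243) = -2128 - 1*(-5041/21) = -2128 + 5041/21 = -39647/21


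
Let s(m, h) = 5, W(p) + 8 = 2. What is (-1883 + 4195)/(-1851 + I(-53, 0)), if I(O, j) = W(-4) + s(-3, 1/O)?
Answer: -578/463 ≈ -1.2484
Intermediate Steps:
W(p) = -6 (W(p) = -8 + 2 = -6)
I(O, j) = -1 (I(O, j) = -6 + 5 = -1)
(-1883 + 4195)/(-1851 + I(-53, 0)) = (-1883 + 4195)/(-1851 - 1) = 2312/(-1852) = 2312*(-1/1852) = -578/463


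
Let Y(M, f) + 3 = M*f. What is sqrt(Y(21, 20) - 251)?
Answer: sqrt(166) ≈ 12.884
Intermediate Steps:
Y(M, f) = -3 + M*f
sqrt(Y(21, 20) - 251) = sqrt((-3 + 21*20) - 251) = sqrt((-3 + 420) - 251) = sqrt(417 - 251) = sqrt(166)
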